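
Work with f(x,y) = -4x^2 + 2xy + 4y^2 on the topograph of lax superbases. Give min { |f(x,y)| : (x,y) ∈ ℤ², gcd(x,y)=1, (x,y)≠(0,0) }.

river: ρ → (4,6,-2)
river: ρ → (-2,6,4)
river: ρ → (4,2,-4)
river: ρ → (-4,6,2)
river: ρ → (2,6,-4)
river: ρ → (-4,2,4)
closes: descent 0, river 6
min |a| on river = 2

2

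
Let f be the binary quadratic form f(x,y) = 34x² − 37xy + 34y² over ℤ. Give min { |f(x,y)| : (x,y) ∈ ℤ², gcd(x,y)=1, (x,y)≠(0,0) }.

translate: b→31 (≡-37 mod 68), so (34,-37,34)→(34,31,31)
flip: (34,31,31)→(31,-31,34)
translate: b→31 (≡-31 mod 62), so (31,-31,34)→(31,31,34)
reduced (well bottom): (31,31,34) with a≤c, −a<b≤a
well minimum = a = 31

31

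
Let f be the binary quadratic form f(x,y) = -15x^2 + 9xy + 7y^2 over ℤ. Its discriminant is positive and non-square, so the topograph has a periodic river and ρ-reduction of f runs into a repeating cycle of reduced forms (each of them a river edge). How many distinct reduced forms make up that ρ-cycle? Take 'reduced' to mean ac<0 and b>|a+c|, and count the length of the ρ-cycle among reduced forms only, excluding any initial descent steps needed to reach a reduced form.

D = 501, ⌊√D⌋ = 22
river: ρ → (7,19,-5)
river: ρ → (-5,21,3)
river: ρ → (3,21,-5)
river: ρ → (-5,19,7)
river: ρ → (7,9,-15)
river: ρ → (-15,21,1)
river: ρ → (1,21,-15)
river: ρ → (-15,9,7)
ρ-cycle length = 8 (tail of 0 descent steps not counted)

8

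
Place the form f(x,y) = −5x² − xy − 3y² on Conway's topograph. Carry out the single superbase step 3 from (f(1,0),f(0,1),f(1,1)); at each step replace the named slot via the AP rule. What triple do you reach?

start (-5,-3,-9) = (f(1,0),f(0,1),f(1,1))
replace slot 3: 2·((-5)+(-3)) − (-9) = -7 → (-5,-3,-7)

-5,-3,-7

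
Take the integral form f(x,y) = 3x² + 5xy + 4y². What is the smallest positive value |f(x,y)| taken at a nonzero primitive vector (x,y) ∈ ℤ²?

translate: b→-1 (≡5 mod 6), so (3,5,4)→(3,-1,2)
flip: (3,-1,2)→(2,1,3)
reduced (well bottom): (2,1,3) with a≤c, −a<b≤a
well minimum = a = 2

2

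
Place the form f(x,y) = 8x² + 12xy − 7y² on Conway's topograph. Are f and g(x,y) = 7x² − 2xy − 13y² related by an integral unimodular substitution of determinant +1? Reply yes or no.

D₁ = 368, D₂ = 368
river cycle of f (length 8): (-7, 16, 4), (4, 16, -7), (-7, 12, 8), (8, 4, -11), (-11, 18, 1), (1, 18, -11), (-11, 4, 8), (8, 12, -7)
river cycle of g (length 8): (7, 12, -8), (-8, 4, 11), (11, 18, -1), (-1, 18, 11), (11, 4, -8), (-8, 12, 7), (7, 16, -4), (-4, 16, 7)
cycles differ ⇒ inequivalent

no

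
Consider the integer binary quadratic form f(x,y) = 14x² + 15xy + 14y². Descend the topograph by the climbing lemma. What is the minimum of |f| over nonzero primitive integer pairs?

translate: b→-13 (≡15 mod 28), so (14,15,14)→(14,-13,13)
flip: (14,-13,13)→(13,13,14)
reduced (well bottom): (13,13,14) with a≤c, −a<b≤a
well minimum = a = 13

13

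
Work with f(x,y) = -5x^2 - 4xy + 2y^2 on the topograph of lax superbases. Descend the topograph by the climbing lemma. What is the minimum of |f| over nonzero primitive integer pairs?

descent: ρ → (2,4,-5)  [lands on river]
river: ρ → (-5,6,1)
river: ρ → (1,6,-5)
river: ρ → (-5,4,2)
closes: descent 1, river 4
min |a| on river = 1

1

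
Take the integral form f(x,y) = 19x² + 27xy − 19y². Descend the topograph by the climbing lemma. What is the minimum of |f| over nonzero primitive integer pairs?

river: ρ → (-19,11,27)
river: ρ → (27,43,-3)
river: ρ → (-3,41,41)
river: ρ → (41,41,-3)
river: ρ → (-3,43,27)
river: ρ → (27,11,-19)
river: ρ → (-19,27,19)
river: ρ → (19,11,-27)
river: ρ → (-27,43,3)
river: ρ → (3,41,-41)
river: ρ → (-41,41,3)
river: ρ → (3,43,-27)
river: ρ → (-27,11,19)
river: ρ → (19,27,-19)
closes: descent 0, river 14
min |a| on river = 3

3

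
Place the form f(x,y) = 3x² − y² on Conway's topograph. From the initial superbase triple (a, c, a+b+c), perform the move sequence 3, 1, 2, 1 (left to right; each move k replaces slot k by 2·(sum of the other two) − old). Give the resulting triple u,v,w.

start (3,-1,2) = (f(1,0),f(0,1),f(1,1))
replace slot 3: 2·(3+(-1)) − 2 = 2 → (3,-1,2)
replace slot 1: 2·((-1)+2) − 3 = -1 → (-1,-1,2)
replace slot 2: 2·((-1)+2) − (-1) = 3 → (-1,3,2)
replace slot 1: 2·(3+2) − (-1) = 11 → (11,3,2)

11,3,2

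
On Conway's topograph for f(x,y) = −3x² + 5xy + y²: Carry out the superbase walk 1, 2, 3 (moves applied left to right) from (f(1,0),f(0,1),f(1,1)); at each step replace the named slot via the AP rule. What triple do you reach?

start (-3,1,3) = (f(1,0),f(0,1),f(1,1))
replace slot 1: 2·(1+3) − (-3) = 11 → (11,1,3)
replace slot 2: 2·(11+3) − 1 = 27 → (11,27,3)
replace slot 3: 2·(11+27) − 3 = 73 → (11,27,73)

11,27,73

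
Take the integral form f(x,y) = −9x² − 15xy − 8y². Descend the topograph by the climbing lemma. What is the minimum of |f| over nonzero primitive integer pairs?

translate: b→-3 (≡15 mod 18), so (9,15,8)→(9,-3,2)
flip: (9,-3,2)→(2,3,9)
translate: b→-1 (≡3 mod 4), so (2,3,9)→(2,-1,8)
reduced (well bottom): (2,-1,8) with a≤c, −a<b≤a
well minimum |f| = |-2| = 2 (negative-definite)

2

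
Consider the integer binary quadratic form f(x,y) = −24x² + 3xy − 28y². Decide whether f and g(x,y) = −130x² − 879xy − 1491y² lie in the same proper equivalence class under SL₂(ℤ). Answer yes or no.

D₁ = -2679, D₂ = -2679
f is negative-definite; reduce −f:
−f: reduced (well bottom): (24,-3,28) with a≤c, −a<b≤a
flip sign back: reduced form of f is (-24,3,-28)
g is negative-definite; reduce −g:
−g: translate: b→99 (≡879 mod 260), so (130,879,1491)→(130,99,24)
−g: flip: (130,99,24)→(24,-99,130)
−g: translate: b→-3 (≡-99 mod 48), so (24,-99,130)→(24,-3,28)
−g: reduced (well bottom): (24,-3,28) with a≤c, −a<b≤a
flip sign back: reduced form of g is (-24,3,-28)
reduced forms (-24, 3, -28) vs (-24, 3, -28) ⇒ equivalent

yes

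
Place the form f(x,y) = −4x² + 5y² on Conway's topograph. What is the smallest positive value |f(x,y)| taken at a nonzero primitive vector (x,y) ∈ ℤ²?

descent: ρ → (5,0,-4)
descent: ρ → (-4,8,1)  [lands on river]
river: ρ → (1,8,-4)
closes: descent 2, river 2
min |a| on river = 1

1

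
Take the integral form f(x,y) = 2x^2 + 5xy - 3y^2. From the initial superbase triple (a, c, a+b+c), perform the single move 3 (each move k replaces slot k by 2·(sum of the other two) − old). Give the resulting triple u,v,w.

start (2,-3,4) = (f(1,0),f(0,1),f(1,1))
replace slot 3: 2·(2+(-3)) − 4 = -6 → (2,-3,-6)

2,-3,-6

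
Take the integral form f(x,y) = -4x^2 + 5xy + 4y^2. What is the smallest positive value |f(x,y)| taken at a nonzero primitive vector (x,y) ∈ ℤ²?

river: ρ → (4,3,-5)
river: ρ → (-5,7,2)
river: ρ → (2,9,-1)
river: ρ → (-1,9,2)
river: ρ → (2,7,-5)
river: ρ → (-5,3,4)
river: ρ → (4,5,-4)
river: ρ → (-4,3,5)
river: ρ → (5,7,-2)
river: ρ → (-2,9,1)
river: ρ → (1,9,-2)
river: ρ → (-2,7,5)
river: ρ → (5,3,-4)
river: ρ → (-4,5,4)
closes: descent 0, river 14
min |a| on river = 1

1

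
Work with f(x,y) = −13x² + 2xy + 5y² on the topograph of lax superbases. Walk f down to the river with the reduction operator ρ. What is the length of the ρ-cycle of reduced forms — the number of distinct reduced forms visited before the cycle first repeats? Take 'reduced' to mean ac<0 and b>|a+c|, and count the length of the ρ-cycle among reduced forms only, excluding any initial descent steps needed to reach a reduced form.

D = 264, ⌊√D⌋ = 16
descent: ρ → (5,8,-10)  [lands on river]
river: ρ → (-10,12,3)
river: ρ → (3,12,-10)
river: ρ → (-10,8,5)
river: ρ → (5,12,-6)
river: ρ → (-6,12,5)
ρ-cycle length = 6 (tail of 1 descent step not counted)

6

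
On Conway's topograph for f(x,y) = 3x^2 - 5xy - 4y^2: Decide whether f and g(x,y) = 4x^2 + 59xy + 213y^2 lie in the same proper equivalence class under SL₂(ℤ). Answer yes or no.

D₁ = 73, D₂ = 73
river cycle of f (length 18): (-4, 5, 3), (3, 7, -2), (-2, 5, 6), (6, 7, -1), (-1, 7, 6), (6, 5, -2), (-2, 7, 3), (3, 5, -4), (-4, 3, 4), (4, 5, -3), … (8 more)
river cycle of g (length 18): (4, 3, -4), (-4, 5, 3), (3, 7, -2), (-2, 5, 6), (6, 7, -1), (-1, 7, 6), (6, 5, -2), (-2, 7, 3), (3, 5, -4), (-4, 3, 4), … (8 more)
cycles coincide ⇒ equivalent

yes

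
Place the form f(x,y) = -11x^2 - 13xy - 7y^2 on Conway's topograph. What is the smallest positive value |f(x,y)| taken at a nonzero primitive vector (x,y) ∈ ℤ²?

translate: b→-9 (≡13 mod 22), so (11,13,7)→(11,-9,5)
flip: (11,-9,5)→(5,9,11)
translate: b→-1 (≡9 mod 10), so (5,9,11)→(5,-1,7)
reduced (well bottom): (5,-1,7) with a≤c, −a<b≤a
well minimum |f| = |-5| = 5 (negative-definite)

5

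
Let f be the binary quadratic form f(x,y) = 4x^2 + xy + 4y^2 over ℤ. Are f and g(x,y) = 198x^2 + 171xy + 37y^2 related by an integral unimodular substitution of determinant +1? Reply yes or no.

D₁ = -63, D₂ = -63
f: reduced (well bottom): (4,1,4) with a≤c, −a<b≤a
g: flip: (198,171,37)→(37,-171,198)
g: translate: b→-23 (≡-171 mod 74), so (37,-171,198)→(37,-23,4)
g: flip: (37,-23,4)→(4,23,37)
g: translate: b→-1 (≡23 mod 8), so (4,23,37)→(4,-1,4)
g: flip: (4,-1,4)→(4,1,4)
g: reduced (well bottom): (4,1,4) with a≤c, −a<b≤a
reduced forms (4, 1, 4) vs (4, 1, 4) ⇒ equivalent

yes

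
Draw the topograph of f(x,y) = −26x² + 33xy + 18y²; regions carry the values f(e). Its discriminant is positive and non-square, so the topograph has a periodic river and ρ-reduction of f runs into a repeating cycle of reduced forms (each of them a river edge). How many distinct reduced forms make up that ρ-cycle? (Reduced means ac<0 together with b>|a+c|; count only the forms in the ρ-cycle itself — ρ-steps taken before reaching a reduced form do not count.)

D = 2961, ⌊√D⌋ = 54
river: ρ → (18,39,-20)
river: ρ → (-20,41,16)
river: ρ → (16,23,-38)
river: ρ → (-38,53,1)
river: ρ → (1,53,-38)
river: ρ → (-38,23,16)
river: ρ → (16,41,-20)
river: ρ → (-20,39,18)
river: ρ → (18,33,-26)
river: ρ → (-26,19,25)
river: ρ → (25,31,-20)
river: ρ → (-20,49,7)
river: ρ → (7,49,-20)
river: ρ → (-20,31,25)
river: ρ → (25,19,-26)
river: ρ → (-26,33,18)
ρ-cycle length = 16 (tail of 0 descent steps not counted)

16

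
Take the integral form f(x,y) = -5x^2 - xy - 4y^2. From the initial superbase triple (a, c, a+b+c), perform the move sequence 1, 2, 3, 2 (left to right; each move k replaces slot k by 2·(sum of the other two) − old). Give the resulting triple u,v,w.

start (-5,-4,-10) = (f(1,0),f(0,1),f(1,1))
replace slot 1: 2·((-4)+(-10)) − (-5) = -23 → (-23,-4,-10)
replace slot 2: 2·((-23)+(-10)) − (-4) = -62 → (-23,-62,-10)
replace slot 3: 2·((-23)+(-62)) − (-10) = -160 → (-23,-62,-160)
replace slot 2: 2·((-23)+(-160)) − (-62) = -304 → (-23,-304,-160)

-23,-304,-160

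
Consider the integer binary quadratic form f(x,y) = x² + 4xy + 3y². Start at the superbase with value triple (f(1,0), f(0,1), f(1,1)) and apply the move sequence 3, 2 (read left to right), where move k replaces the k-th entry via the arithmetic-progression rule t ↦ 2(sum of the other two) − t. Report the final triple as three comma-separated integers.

start (1,3,8) = (f(1,0),f(0,1),f(1,1))
replace slot 3: 2·(1+3) − 8 = 0 → (1,3,0)
replace slot 2: 2·(1+0) − 3 = -1 → (1,-1,0)

1,-1,0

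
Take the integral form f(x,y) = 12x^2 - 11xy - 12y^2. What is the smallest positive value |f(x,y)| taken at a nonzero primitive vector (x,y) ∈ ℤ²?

descent: ρ → (-12,11,12)  [lands on river]
river: ρ → (12,13,-11)
river: ρ → (-11,9,14)
river: ρ → (14,19,-6)
river: ρ → (-6,17,17)
river: ρ → (17,17,-6)
river: ρ → (-6,19,14)
river: ρ → (14,9,-11)
river: ρ → (-11,13,12)
river: ρ → (12,11,-12)
river: ρ → (-12,13,11)
river: ρ → (11,9,-14)
river: ρ → (-14,19,6)
river: ρ → (6,17,-17)
river: ρ → (-17,17,6)
river: ρ → (6,19,-14)
river: ρ → (-14,9,11)
river: ρ → (11,13,-12)
closes: descent 1, river 18
min |a| on river = 6

6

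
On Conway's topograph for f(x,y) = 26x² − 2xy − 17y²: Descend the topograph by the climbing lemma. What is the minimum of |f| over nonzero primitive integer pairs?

descent: ρ → (-17,36,7)  [lands on river]
river: ρ → (7,34,-22)
river: ρ → (-22,10,19)
river: ρ → (19,28,-13)
river: ρ → (-13,24,23)
river: ρ → (23,22,-14)
river: ρ → (-14,34,11)
river: ρ → (11,32,-17)
closes: descent 1, river 8
min |a| on river = 7

7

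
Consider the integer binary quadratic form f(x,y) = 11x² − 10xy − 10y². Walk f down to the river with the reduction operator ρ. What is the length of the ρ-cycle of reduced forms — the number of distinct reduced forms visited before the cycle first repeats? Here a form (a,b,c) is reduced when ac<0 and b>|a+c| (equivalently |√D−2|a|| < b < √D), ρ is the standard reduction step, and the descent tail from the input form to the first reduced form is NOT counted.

D = 540, ⌊√D⌋ = 23
descent: ρ → (-10,10,11)  [lands on river]
river: ρ → (11,12,-9)
river: ρ → (-9,6,14)
river: ρ → (14,22,-1)
river: ρ → (-1,22,14)
river: ρ → (14,6,-9)
river: ρ → (-9,12,11)
river: ρ → (11,10,-10)
ρ-cycle length = 8 (tail of 1 descent step not counted)

8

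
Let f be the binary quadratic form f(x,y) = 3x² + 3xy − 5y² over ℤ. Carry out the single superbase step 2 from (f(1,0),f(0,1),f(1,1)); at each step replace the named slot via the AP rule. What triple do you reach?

start (3,-5,1) = (f(1,0),f(0,1),f(1,1))
replace slot 2: 2·(3+1) − (-5) = 13 → (3,13,1)

3,13,1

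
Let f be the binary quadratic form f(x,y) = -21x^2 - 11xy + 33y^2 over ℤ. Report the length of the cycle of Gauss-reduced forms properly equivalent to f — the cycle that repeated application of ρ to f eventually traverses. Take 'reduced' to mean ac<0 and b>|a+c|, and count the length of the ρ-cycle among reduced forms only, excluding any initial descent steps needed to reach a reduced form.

D = 2893, ⌊√D⌋ = 53
descent: ρ → (33,11,-21)
descent: ρ → (-21,31,23)  [lands on river]
river: ρ → (23,15,-29)
river: ρ → (-29,43,9)
river: ρ → (9,47,-19)
river: ρ → (-19,29,27)
river: ρ → (27,25,-21)
river: ρ → (-21,17,31)
river: ρ → (31,45,-7)
river: ρ → (-7,53,3)
river: ρ → (3,49,-41)
river: ρ → (-41,33,11)
river: ρ → (11,33,-41)
river: ρ → (-41,49,3)
river: ρ → (3,53,-7)
river: ρ → (-7,45,31)
river: ρ → (31,17,-21)
river: ρ → (-21,25,27)
river: ρ → (27,29,-19)
river: ρ → (-19,47,9)
river: ρ → (9,43,-29)
river: ρ → (-29,15,23)
river: ρ → (23,31,-21)
river: ρ → (-21,53,1)
river: ρ → (1,53,-21)
ρ-cycle length = 24 (tail of 2 descent steps not counted)

24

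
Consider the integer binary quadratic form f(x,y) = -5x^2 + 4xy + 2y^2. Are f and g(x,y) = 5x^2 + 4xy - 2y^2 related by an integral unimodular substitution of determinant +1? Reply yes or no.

D₁ = 56, D₂ = 56
river cycle of f (length 4): (2, 4, -5), (-5, 6, 1), (1, 6, -5), (-5, 4, 2)
river cycle of g (length 4): (-2, 4, 5), (5, 6, -1), (-1, 6, 5), (5, 4, -2)
cycles differ ⇒ inequivalent

no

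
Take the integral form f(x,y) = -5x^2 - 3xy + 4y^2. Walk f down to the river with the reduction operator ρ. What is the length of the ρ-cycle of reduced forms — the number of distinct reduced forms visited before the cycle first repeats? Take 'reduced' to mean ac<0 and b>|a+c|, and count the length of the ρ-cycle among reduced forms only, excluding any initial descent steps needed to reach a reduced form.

D = 89, ⌊√D⌋ = 9
descent: ρ → (4,3,-5)  [lands on river]
river: ρ → (-5,7,2)
river: ρ → (2,9,-1)
river: ρ → (-1,9,2)
river: ρ → (2,7,-5)
river: ρ → (-5,3,4)
river: ρ → (4,5,-4)
river: ρ → (-4,3,5)
river: ρ → (5,7,-2)
river: ρ → (-2,9,1)
river: ρ → (1,9,-2)
river: ρ → (-2,7,5)
river: ρ → (5,3,-4)
river: ρ → (-4,5,4)
ρ-cycle length = 14 (tail of 1 descent step not counted)

14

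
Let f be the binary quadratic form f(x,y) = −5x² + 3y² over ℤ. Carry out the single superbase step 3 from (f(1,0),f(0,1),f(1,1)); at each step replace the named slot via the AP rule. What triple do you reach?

start (-5,3,-2) = (f(1,0),f(0,1),f(1,1))
replace slot 3: 2·((-5)+3) − (-2) = -2 → (-5,3,-2)

-5,3,-2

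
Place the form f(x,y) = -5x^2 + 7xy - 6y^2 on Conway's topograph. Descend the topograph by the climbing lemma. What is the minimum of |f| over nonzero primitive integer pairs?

translate: b→3 (≡-7 mod 10), so (5,-7,6)→(5,3,4)
flip: (5,3,4)→(4,-3,5)
reduced (well bottom): (4,-3,5) with a≤c, −a<b≤a
well minimum |f| = |-4| = 4 (negative-definite)

4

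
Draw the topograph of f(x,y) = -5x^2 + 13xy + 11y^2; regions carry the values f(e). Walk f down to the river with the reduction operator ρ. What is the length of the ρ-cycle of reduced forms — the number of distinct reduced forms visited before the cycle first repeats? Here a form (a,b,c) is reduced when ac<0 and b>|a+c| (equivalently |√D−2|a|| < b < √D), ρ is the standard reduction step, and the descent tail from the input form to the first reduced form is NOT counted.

D = 389, ⌊√D⌋ = 19
river: ρ → (11,9,-7)
river: ρ → (-7,19,1)
river: ρ → (1,19,-7)
river: ρ → (-7,9,11)
river: ρ → (11,13,-5)
river: ρ → (-5,17,5)
river: ρ → (5,13,-11)
river: ρ → (-11,9,7)
river: ρ → (7,19,-1)
river: ρ → (-1,19,7)
river: ρ → (7,9,-11)
river: ρ → (-11,13,5)
river: ρ → (5,17,-5)
river: ρ → (-5,13,11)
ρ-cycle length = 14 (tail of 0 descent steps not counted)

14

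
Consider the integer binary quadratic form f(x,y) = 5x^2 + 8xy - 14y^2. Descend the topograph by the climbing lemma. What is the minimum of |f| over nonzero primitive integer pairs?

descent: ρ → (-14,-8,5)
descent: ρ → (5,18,-1)  [lands on river]
river: ρ → (-1,18,5)
river: ρ → (5,12,-10)
river: ρ → (-10,8,7)
river: ρ → (7,6,-11)
river: ρ → (-11,16,2)
river: ρ → (2,16,-11)
river: ρ → (-11,6,7)
river: ρ → (7,8,-10)
river: ρ → (-10,12,5)
closes: descent 2, river 10
min |a| on river = 1

1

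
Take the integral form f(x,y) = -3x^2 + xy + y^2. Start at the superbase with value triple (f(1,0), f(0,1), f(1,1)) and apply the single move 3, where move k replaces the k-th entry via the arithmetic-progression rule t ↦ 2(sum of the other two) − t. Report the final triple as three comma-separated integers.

start (-3,1,-1) = (f(1,0),f(0,1),f(1,1))
replace slot 3: 2·((-3)+1) − (-1) = -3 → (-3,1,-3)

-3,1,-3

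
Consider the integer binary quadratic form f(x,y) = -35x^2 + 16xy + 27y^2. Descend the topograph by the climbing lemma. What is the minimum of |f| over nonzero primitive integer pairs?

river: ρ → (27,38,-24)
river: ρ → (-24,58,7)
river: ρ → (7,54,-40)
river: ρ → (-40,26,21)
river: ρ → (21,58,-8)
river: ρ → (-8,54,35)
river: ρ → (35,16,-27)
river: ρ → (-27,38,24)
river: ρ → (24,58,-7)
river: ρ → (-7,54,40)
river: ρ → (40,26,-21)
river: ρ → (-21,58,8)
river: ρ → (8,54,-35)
river: ρ → (-35,16,27)
closes: descent 0, river 14
min |a| on river = 7

7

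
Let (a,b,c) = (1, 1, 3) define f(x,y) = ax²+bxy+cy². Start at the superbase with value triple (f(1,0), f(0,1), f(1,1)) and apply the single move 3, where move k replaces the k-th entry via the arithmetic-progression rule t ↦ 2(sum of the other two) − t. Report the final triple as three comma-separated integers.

start (1,3,5) = (f(1,0),f(0,1),f(1,1))
replace slot 3: 2·(1+3) − 5 = 3 → (1,3,3)

1,3,3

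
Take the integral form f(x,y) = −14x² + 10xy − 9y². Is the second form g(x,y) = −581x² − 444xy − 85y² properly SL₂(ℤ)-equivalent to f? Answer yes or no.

D₁ = -404, D₂ = -404
f is negative-definite; reduce −f:
−f: flip: (14,-10,9)→(9,10,14)
−f: translate: b→-8 (≡10 mod 18), so (9,10,14)→(9,-8,13)
−f: reduced (well bottom): (9,-8,13) with a≤c, −a<b≤a
flip sign back: reduced form of f is (-9,8,-13)
g is negative-definite; reduce −g:
−g: flip: (581,444,85)→(85,-444,581)
−g: translate: b→66 (≡-444 mod 170), so (85,-444,581)→(85,66,14)
−g: flip: (85,66,14)→(14,-66,85)
−g: translate: b→-10 (≡-66 mod 28), so (14,-66,85)→(14,-10,9)
−g: flip: (14,-10,9)→(9,10,14)
−g: translate: b→-8 (≡10 mod 18), so (9,10,14)→(9,-8,13)
−g: reduced (well bottom): (9,-8,13) with a≤c, −a<b≤a
flip sign back: reduced form of g is (-9,8,-13)
reduced forms (-9, 8, -13) vs (-9, 8, -13) ⇒ equivalent

yes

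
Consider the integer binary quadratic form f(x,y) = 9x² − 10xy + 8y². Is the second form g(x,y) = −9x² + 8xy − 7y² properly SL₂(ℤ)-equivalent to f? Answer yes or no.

D₁ = -188, D₂ = -188
f: translate: b→8 (≡-10 mod 18), so (9,-10,8)→(9,8,7)
f: flip: (9,8,7)→(7,-8,9)
f: translate: b→6 (≡-8 mod 14), so (7,-8,9)→(7,6,8)
f: reduced (well bottom): (7,6,8) with a≤c, −a<b≤a
g is negative-definite; reduce −g:
−g: flip: (9,-8,7)→(7,8,9)
−g: translate: b→-6 (≡8 mod 14), so (7,8,9)→(7,-6,8)
−g: reduced (well bottom): (7,-6,8) with a≤c, −a<b≤a
flip sign back: reduced form of g is (-7,6,-8)
reduced forms (7, 6, 8) vs (-7, 6, -8) ⇒ inequivalent

no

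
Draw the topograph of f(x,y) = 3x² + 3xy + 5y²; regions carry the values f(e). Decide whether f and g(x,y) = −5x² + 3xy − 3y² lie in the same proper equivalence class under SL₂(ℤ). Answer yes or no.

D₁ = -51, D₂ = -51
f: reduced (well bottom): (3,3,5) with a≤c, −a<b≤a
g is negative-definite; reduce −g:
−g: flip: (5,-3,3)→(3,3,5)
−g: reduced (well bottom): (3,3,5) with a≤c, −a<b≤a
flip sign back: reduced form of g is (-3,-3,-5)
reduced forms (3, 3, 5) vs (-3, -3, -5) ⇒ inequivalent

no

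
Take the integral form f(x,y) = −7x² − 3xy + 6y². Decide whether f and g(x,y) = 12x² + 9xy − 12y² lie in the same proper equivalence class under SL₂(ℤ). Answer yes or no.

D₁ = 177, D₂ = 657
discriminants differ ⇒ not SL₂(ℤ)-equivalent

no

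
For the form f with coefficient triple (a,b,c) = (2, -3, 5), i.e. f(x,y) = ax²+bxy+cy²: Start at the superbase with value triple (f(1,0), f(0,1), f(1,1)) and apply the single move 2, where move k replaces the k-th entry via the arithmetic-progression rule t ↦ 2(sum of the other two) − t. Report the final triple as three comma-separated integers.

start (2,5,4) = (f(1,0),f(0,1),f(1,1))
replace slot 2: 2·(2+4) − 5 = 7 → (2,7,4)

2,7,4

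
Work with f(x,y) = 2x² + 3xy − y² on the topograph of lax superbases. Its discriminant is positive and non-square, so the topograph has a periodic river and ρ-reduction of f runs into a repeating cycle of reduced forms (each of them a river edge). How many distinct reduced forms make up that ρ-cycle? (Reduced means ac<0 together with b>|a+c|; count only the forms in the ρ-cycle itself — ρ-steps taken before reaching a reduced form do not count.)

D = 17, ⌊√D⌋ = 4
river: ρ → (-1,3,2)
river: ρ → (2,1,-2)
river: ρ → (-2,3,1)
river: ρ → (1,3,-2)
river: ρ → (-2,1,2)
river: ρ → (2,3,-1)
ρ-cycle length = 6 (tail of 0 descent steps not counted)

6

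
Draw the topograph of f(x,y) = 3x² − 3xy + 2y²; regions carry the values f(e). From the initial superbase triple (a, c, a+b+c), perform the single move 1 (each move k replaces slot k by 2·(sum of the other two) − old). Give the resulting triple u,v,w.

start (3,2,2) = (f(1,0),f(0,1),f(1,1))
replace slot 1: 2·(2+2) − 3 = 5 → (5,2,2)

5,2,2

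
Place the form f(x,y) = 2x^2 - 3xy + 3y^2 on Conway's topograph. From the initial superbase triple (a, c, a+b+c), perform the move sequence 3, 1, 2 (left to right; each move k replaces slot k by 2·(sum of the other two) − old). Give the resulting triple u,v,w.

start (2,3,2) = (f(1,0),f(0,1),f(1,1))
replace slot 3: 2·(2+3) − 2 = 8 → (2,3,8)
replace slot 1: 2·(3+8) − 2 = 20 → (20,3,8)
replace slot 2: 2·(20+8) − 3 = 53 → (20,53,8)

20,53,8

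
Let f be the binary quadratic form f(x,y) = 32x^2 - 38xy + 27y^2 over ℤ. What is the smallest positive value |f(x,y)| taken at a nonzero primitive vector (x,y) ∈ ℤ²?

translate: b→26 (≡-38 mod 64), so (32,-38,27)→(32,26,21)
flip: (32,26,21)→(21,-26,32)
translate: b→16 (≡-26 mod 42), so (21,-26,32)→(21,16,27)
reduced (well bottom): (21,16,27) with a≤c, −a<b≤a
well minimum = a = 21

21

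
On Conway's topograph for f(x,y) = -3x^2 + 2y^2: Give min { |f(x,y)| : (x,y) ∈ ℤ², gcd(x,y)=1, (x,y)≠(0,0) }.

descent: ρ → (2,4,-1)  [lands on river]
river: ρ → (-1,4,2)
closes: descent 1, river 2
min |a| on river = 1

1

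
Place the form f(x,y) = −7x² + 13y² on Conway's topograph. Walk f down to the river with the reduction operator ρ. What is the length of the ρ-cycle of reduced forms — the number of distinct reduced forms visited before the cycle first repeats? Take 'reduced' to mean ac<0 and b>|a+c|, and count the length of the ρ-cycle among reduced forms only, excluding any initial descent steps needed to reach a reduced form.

D = 364, ⌊√D⌋ = 19
descent: ρ → (13,0,-7)
descent: ρ → (-7,14,6)  [lands on river]
river: ρ → (6,10,-11)
river: ρ → (-11,12,5)
river: ρ → (5,18,-2)
river: ρ → (-2,18,5)
river: ρ → (5,12,-11)
river: ρ → (-11,10,6)
river: ρ → (6,14,-7)
ρ-cycle length = 8 (tail of 2 descent steps not counted)

8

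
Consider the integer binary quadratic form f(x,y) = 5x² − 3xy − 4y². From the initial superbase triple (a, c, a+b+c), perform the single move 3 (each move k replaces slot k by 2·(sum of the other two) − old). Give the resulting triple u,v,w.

start (5,-4,-2) = (f(1,0),f(0,1),f(1,1))
replace slot 3: 2·(5+(-4)) − (-2) = 4 → (5,-4,4)

5,-4,4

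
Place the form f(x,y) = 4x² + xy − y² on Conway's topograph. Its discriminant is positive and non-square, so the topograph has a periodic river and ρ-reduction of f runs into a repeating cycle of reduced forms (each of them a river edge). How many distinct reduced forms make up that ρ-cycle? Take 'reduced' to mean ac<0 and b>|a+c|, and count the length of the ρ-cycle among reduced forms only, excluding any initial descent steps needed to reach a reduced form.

D = 17, ⌊√D⌋ = 4
descent: ρ → (-1,3,2)  [lands on river]
river: ρ → (2,1,-2)
river: ρ → (-2,3,1)
river: ρ → (1,3,-2)
river: ρ → (-2,1,2)
river: ρ → (2,3,-1)
ρ-cycle length = 6 (tail of 1 descent step not counted)

6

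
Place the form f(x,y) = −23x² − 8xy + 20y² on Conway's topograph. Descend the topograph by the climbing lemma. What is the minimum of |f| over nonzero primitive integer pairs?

descent: ρ → (20,8,-23)  [lands on river]
river: ρ → (-23,38,5)
river: ρ → (5,42,-7)
river: ρ → (-7,42,5)
river: ρ → (5,38,-23)
river: ρ → (-23,8,20)
river: ρ → (20,32,-11)
river: ρ → (-11,34,17)
river: ρ → (17,34,-11)
river: ρ → (-11,32,20)
closes: descent 1, river 10
min |a| on river = 5

5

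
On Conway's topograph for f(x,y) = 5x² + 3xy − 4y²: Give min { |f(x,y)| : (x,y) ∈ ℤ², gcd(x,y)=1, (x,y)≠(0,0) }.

river: ρ → (-4,5,4)
river: ρ → (4,3,-5)
river: ρ → (-5,7,2)
river: ρ → (2,9,-1)
river: ρ → (-1,9,2)
river: ρ → (2,7,-5)
river: ρ → (-5,3,4)
river: ρ → (4,5,-4)
river: ρ → (-4,3,5)
river: ρ → (5,7,-2)
river: ρ → (-2,9,1)
river: ρ → (1,9,-2)
river: ρ → (-2,7,5)
river: ρ → (5,3,-4)
closes: descent 0, river 14
min |a| on river = 1

1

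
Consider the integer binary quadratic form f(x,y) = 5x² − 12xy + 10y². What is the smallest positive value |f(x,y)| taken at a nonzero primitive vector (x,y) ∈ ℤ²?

translate: b→-2 (≡-12 mod 10), so (5,-12,10)→(5,-2,3)
flip: (5,-2,3)→(3,2,5)
reduced (well bottom): (3,2,5) with a≤c, −a<b≤a
well minimum = a = 3

3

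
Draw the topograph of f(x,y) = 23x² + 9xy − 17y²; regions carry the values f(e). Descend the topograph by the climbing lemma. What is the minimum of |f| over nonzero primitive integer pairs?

river: ρ → (-17,25,15)
river: ρ → (15,35,-7)
river: ρ → (-7,35,15)
river: ρ → (15,25,-17)
river: ρ → (-17,9,23)
river: ρ → (23,37,-3)
river: ρ → (-3,35,35)
river: ρ → (35,35,-3)
river: ρ → (-3,37,23)
river: ρ → (23,9,-17)
closes: descent 0, river 10
min |a| on river = 3

3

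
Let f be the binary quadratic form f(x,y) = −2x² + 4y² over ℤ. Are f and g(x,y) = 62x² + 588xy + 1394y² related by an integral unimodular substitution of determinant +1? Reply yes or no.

D₁ = 32, D₂ = 32
river cycle of f (length 2): (-2, 4, 2), (2, 4, -2)
river cycle of g (length 2): (-2, 4, 2), (2, 4, -2)
cycles coincide ⇒ equivalent

yes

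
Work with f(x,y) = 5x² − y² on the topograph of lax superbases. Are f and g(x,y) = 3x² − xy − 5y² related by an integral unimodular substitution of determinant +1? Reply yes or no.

D₁ = 20, D₂ = 61
discriminants differ ⇒ not SL₂(ℤ)-equivalent

no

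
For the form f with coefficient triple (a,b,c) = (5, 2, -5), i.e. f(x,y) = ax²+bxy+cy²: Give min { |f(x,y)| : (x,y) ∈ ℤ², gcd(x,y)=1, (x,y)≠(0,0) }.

river: ρ → (-5,8,2)
river: ρ → (2,8,-5)
river: ρ → (-5,2,5)
river: ρ → (5,8,-2)
river: ρ → (-2,8,5)
river: ρ → (5,2,-5)
closes: descent 0, river 6
min |a| on river = 2

2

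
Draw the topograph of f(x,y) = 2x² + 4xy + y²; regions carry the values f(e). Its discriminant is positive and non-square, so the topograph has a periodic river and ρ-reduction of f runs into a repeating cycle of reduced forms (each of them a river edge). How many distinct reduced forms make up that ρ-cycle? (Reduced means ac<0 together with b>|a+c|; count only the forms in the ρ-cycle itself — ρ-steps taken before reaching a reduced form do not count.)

D = 8, ⌊√D⌋ = 2
descent: ρ → (1,2,-1)  [lands on river]
river: ρ → (-1,2,1)
ρ-cycle length = 2 (tail of 1 descent step not counted)

2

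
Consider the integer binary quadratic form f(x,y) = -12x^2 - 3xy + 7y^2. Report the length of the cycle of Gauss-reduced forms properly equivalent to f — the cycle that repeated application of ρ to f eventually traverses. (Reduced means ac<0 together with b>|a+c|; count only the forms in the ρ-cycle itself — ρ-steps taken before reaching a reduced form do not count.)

D = 345, ⌊√D⌋ = 18
descent: ρ → (7,17,-2)  [lands on river]
river: ρ → (-2,15,15)
river: ρ → (15,15,-2)
river: ρ → (-2,17,7)
river: ρ → (7,11,-8)
river: ρ → (-8,5,10)
river: ρ → (10,15,-3)
river: ρ → (-3,15,10)
river: ρ → (10,5,-8)
river: ρ → (-8,11,7)
ρ-cycle length = 10 (tail of 1 descent step not counted)

10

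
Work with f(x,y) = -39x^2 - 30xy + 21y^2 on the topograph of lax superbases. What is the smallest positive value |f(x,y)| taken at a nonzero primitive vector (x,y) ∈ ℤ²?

descent: ρ → (21,30,-39)  [lands on river]
river: ρ → (-39,48,12)
river: ρ → (12,48,-39)
river: ρ → (-39,30,21)
river: ρ → (21,54,-15)
river: ρ → (-15,36,48)
river: ρ → (48,60,-3)
river: ρ → (-3,60,48)
river: ρ → (48,36,-15)
river: ρ → (-15,54,21)
closes: descent 1, river 10
min |a| on river = 3

3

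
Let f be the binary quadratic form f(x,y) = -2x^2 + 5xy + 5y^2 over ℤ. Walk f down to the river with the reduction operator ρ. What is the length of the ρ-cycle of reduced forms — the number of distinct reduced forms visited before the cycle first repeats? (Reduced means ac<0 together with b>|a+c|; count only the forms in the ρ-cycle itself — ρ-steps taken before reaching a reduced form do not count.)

D = 65, ⌊√D⌋ = 8
river: ρ → (5,5,-2)
river: ρ → (-2,7,2)
river: ρ → (2,5,-5)
river: ρ → (-5,5,2)
river: ρ → (2,7,-2)
river: ρ → (-2,5,5)
ρ-cycle length = 6 (tail of 0 descent steps not counted)

6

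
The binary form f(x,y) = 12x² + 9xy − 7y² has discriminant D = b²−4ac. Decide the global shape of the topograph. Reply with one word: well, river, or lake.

D = b²−4ac = 9² − 4·12·(-7) = 417
D > 0 non-square ⇒ indefinite ⇒ periodic river

river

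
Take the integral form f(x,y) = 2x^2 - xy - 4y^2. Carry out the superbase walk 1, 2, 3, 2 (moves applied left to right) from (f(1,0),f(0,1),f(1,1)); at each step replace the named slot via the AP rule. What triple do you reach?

start (2,-4,-3) = (f(1,0),f(0,1),f(1,1))
replace slot 1: 2·((-4)+(-3)) − 2 = -16 → (-16,-4,-3)
replace slot 2: 2·((-16)+(-3)) − (-4) = -34 → (-16,-34,-3)
replace slot 3: 2·((-16)+(-34)) − (-3) = -97 → (-16,-34,-97)
replace slot 2: 2·((-16)+(-97)) − (-34) = -192 → (-16,-192,-97)

-16,-192,-97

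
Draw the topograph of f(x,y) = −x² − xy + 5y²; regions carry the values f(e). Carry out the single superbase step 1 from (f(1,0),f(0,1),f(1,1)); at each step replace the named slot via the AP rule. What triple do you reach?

start (-1,5,3) = (f(1,0),f(0,1),f(1,1))
replace slot 1: 2·(5+3) − (-1) = 17 → (17,5,3)

17,5,3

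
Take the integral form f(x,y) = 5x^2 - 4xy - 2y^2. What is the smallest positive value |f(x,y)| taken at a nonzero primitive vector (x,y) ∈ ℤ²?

descent: ρ → (-2,4,5)  [lands on river]
river: ρ → (5,6,-1)
river: ρ → (-1,6,5)
river: ρ → (5,4,-2)
closes: descent 1, river 4
min |a| on river = 1

1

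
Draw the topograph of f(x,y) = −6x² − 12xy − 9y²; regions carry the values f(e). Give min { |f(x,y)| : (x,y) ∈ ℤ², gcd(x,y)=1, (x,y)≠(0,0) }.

translate: b→0 (≡12 mod 12), so (6,12,9)→(6,0,3)
flip: (6,0,3)→(3,0,6)
reduced (well bottom): (3,0,6) with a≤c, −a<b≤a
well minimum |f| = |-3| = 3 (negative-definite)

3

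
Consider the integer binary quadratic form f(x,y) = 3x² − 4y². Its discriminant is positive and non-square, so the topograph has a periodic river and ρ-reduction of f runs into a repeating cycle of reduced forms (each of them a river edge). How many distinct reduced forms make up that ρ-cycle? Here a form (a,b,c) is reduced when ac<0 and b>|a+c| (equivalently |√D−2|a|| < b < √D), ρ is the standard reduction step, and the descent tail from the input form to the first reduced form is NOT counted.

D = 48, ⌊√D⌋ = 6
descent: ρ → (-4,0,3)
descent: ρ → (3,6,-1)  [lands on river]
river: ρ → (-1,6,3)
ρ-cycle length = 2 (tail of 2 descent steps not counted)

2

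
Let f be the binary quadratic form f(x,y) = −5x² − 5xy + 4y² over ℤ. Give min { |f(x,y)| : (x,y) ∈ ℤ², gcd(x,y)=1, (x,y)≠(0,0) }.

descent: ρ → (4,5,-5)  [lands on river]
river: ρ → (-5,5,4)
river: ρ → (4,3,-6)
river: ρ → (-6,9,1)
river: ρ → (1,9,-6)
river: ρ → (-6,3,4)
closes: descent 1, river 6
min |a| on river = 1

1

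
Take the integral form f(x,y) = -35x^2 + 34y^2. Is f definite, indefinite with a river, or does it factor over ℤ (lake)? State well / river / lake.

D = b²−4ac = 0² − 4·(-35)·34 = 4760
D > 0 non-square ⇒ indefinite ⇒ periodic river

river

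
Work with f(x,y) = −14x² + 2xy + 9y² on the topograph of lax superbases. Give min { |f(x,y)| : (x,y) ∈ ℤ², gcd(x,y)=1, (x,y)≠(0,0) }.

descent: ρ → (9,16,-7)  [lands on river]
river: ρ → (-7,12,13)
river: ρ → (13,14,-6)
river: ρ → (-6,22,1)
river: ρ → (1,22,-6)
river: ρ → (-6,14,13)
river: ρ → (13,12,-7)
river: ρ → (-7,16,9)
river: ρ → (9,20,-3)
river: ρ → (-3,22,2)
river: ρ → (2,22,-3)
river: ρ → (-3,20,9)
closes: descent 1, river 12
min |a| on river = 1

1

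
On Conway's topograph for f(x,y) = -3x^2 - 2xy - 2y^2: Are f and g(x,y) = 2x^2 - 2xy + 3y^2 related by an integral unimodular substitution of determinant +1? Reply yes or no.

D₁ = -20, D₂ = -20
f is negative-definite; reduce −f:
−f: flip: (3,2,2)→(2,-2,3)
−f: translate: b→2 (≡-2 mod 4), so (2,-2,3)→(2,2,3)
−f: reduced (well bottom): (2,2,3) with a≤c, −a<b≤a
flip sign back: reduced form of f is (-2,-2,-3)
g: translate: b→2 (≡-2 mod 4), so (2,-2,3)→(2,2,3)
g: reduced (well bottom): (2,2,3) with a≤c, −a<b≤a
reduced forms (-2, -2, -3) vs (2, 2, 3) ⇒ inequivalent

no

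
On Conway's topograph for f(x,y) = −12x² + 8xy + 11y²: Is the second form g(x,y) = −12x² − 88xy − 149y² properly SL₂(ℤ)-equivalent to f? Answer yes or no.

D₁ = 592, D₂ = 592
river cycle of f (length 6): (11, 14, -9), (-9, 22, 3), (3, 20, -16), (-16, 12, 7), (7, 16, -12), (-12, 8, 11)
river cycle of g (length 6): (-12, 8, 11), (11, 14, -9), (-9, 22, 3), (3, 20, -16), (-16, 12, 7), (7, 16, -12)
cycles coincide ⇒ equivalent

yes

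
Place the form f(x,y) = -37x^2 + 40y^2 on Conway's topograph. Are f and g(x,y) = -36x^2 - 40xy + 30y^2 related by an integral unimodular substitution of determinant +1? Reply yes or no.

D₁ = 5920, D₂ = 5920
river cycle of f (length 8): (-37, 74, 3), (3, 76, -12), (-12, 68, 27), (27, 40, -40), (-40, 40, 27), (27, 68, -12), (-12, 76, 3), (3, 74, -37)
river cycle of g (length 18): (30, 40, -36), (-36, 32, 34), (34, 36, -34), (-34, 32, 36), (36, 40, -30), (-30, 20, 46), (46, 72, -4), (-4, 72, 46), (46, 20, -30), (-30, 40, 36), … (8 more)
cycles differ ⇒ inequivalent

no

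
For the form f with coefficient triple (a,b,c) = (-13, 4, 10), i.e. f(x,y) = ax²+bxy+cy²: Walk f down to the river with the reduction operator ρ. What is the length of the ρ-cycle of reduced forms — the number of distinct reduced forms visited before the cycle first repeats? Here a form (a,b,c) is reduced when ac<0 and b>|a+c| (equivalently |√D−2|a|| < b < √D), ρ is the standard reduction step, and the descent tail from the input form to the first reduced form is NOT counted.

D = 536, ⌊√D⌋ = 23
river: ρ → (10,16,-7)
river: ρ → (-7,12,14)
river: ρ → (14,16,-5)
river: ρ → (-5,14,17)
river: ρ → (17,20,-2)
river: ρ → (-2,20,17)
river: ρ → (17,14,-5)
river: ρ → (-5,16,14)
river: ρ → (14,12,-7)
river: ρ → (-7,16,10)
river: ρ → (10,4,-13)
river: ρ → (-13,22,1)
river: ρ → (1,22,-13)
river: ρ → (-13,4,10)
ρ-cycle length = 14 (tail of 0 descent steps not counted)

14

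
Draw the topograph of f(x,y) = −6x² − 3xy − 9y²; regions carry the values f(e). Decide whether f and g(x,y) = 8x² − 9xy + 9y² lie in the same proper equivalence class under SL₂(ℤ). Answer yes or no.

D₁ = -207, D₂ = -207
f is negative-definite; reduce −f:
−f: reduced (well bottom): (6,3,9) with a≤c, −a<b≤a
flip sign back: reduced form of f is (-6,-3,-9)
g: translate: b→7 (≡-9 mod 16), so (8,-9,9)→(8,7,8)
g: reduced (well bottom): (8,7,8) with a≤c, −a<b≤a
reduced forms (-6, -3, -9) vs (8, 7, 8) ⇒ inequivalent

no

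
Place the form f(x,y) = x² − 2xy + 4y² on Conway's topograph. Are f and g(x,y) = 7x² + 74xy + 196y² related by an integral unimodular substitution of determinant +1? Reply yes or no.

D₁ = -12, D₂ = -12
f: translate: b→0 (≡-2 mod 2), so (1,-2,4)→(1,0,3)
f: reduced (well bottom): (1,0,3) with a≤c, −a<b≤a
g: translate: b→4 (≡74 mod 14), so (7,74,196)→(7,4,1)
g: flip: (7,4,1)→(1,-4,7)
g: translate: b→0 (≡-4 mod 2), so (1,-4,7)→(1,0,3)
g: reduced (well bottom): (1,0,3) with a≤c, −a<b≤a
reduced forms (1, 0, 3) vs (1, 0, 3) ⇒ equivalent

yes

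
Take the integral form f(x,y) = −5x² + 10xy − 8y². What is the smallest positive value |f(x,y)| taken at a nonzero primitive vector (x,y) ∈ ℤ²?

translate: b→0 (≡-10 mod 10), so (5,-10,8)→(5,0,3)
flip: (5,0,3)→(3,0,5)
reduced (well bottom): (3,0,5) with a≤c, −a<b≤a
well minimum |f| = |-3| = 3 (negative-definite)

3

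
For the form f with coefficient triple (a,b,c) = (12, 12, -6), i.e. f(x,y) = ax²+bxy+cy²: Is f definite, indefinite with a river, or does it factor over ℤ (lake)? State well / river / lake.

D = b²−4ac = 12² − 4·12·(-6) = 432
D > 0 non-square ⇒ indefinite ⇒ periodic river

river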